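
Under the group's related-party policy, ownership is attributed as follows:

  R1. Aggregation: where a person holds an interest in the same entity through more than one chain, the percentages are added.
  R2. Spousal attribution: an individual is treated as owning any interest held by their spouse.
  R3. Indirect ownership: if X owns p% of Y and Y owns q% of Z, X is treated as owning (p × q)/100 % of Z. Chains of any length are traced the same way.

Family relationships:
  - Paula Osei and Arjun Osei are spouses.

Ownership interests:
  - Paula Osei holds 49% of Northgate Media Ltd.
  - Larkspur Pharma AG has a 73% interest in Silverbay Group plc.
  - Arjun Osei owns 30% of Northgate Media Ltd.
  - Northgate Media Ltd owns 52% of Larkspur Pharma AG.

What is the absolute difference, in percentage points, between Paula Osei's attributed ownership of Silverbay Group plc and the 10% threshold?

By spousal attribution (R2), Paula Osei is treated as also owning Arjun Osei's interest in Northgate Media Ltd, giving 49% + 30% = 79%.
Chain via Northgate Media Ltd → Larkspur Pharma AG (R3): 79% × 52% × 73% = 29.9884% of Silverbay Group plc.
29.9884% exceeds the 10% threshold by 19.9884 percentage points.

19.9884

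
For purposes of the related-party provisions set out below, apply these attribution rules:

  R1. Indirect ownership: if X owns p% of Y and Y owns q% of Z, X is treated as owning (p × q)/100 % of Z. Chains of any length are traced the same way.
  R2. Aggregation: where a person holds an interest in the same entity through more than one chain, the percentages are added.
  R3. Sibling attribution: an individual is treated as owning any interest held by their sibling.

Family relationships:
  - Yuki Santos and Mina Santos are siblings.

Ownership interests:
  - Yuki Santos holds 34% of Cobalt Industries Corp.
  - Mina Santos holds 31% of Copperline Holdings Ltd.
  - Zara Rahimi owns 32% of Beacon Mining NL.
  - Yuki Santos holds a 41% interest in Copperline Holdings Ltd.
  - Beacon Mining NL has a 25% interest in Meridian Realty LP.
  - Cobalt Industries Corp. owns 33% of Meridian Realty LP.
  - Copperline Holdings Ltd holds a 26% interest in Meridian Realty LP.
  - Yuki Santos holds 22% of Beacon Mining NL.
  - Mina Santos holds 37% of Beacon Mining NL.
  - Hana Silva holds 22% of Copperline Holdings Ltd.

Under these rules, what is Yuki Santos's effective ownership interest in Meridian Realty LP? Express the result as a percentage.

By sibling attribution (R3), Yuki Santos is treated as also owning Mina Santos's interest in Copperline Holdings Ltd, giving 41% + 31% = 72%.
By sibling attribution (R3), Yuki Santos is treated as also owning Mina Santos's interest in Beacon Mining NL, giving 22% + 37% = 59%.
Chain via Copperline Holdings Ltd (R1): 72% × 26% = 18.72% of Meridian Realty LP.
Chain via Beacon Mining NL (R1): 59% × 25% = 14.75% of Meridian Realty LP.
Chain via Cobalt Industries Corp. (R1): 34% × 33% = 11.22% of Meridian Realty LP.
Aggregating (R2): 18.72% + 14.75% + 11.22% = 44.69%.

44.69%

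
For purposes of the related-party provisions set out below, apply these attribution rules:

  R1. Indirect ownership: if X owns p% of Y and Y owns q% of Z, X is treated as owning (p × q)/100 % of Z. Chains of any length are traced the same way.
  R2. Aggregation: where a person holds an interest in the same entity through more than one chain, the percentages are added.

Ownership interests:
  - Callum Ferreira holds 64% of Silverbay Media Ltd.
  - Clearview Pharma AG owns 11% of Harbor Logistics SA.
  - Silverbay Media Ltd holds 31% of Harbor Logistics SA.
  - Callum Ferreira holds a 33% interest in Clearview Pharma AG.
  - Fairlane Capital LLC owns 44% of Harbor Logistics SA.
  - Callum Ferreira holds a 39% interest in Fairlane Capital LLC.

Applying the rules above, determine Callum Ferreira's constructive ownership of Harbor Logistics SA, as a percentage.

40.63%

Chain via Fairlane Capital LLC (R1): 39% × 44% = 17.16% of Harbor Logistics SA.
Chain via Silverbay Media Ltd (R1): 64% × 31% = 19.84% of Harbor Logistics SA.
Chain via Clearview Pharma AG (R1): 33% × 11% = 3.63% of Harbor Logistics SA.
Aggregating (R2): 17.16% + 19.84% + 3.63% = 40.63%.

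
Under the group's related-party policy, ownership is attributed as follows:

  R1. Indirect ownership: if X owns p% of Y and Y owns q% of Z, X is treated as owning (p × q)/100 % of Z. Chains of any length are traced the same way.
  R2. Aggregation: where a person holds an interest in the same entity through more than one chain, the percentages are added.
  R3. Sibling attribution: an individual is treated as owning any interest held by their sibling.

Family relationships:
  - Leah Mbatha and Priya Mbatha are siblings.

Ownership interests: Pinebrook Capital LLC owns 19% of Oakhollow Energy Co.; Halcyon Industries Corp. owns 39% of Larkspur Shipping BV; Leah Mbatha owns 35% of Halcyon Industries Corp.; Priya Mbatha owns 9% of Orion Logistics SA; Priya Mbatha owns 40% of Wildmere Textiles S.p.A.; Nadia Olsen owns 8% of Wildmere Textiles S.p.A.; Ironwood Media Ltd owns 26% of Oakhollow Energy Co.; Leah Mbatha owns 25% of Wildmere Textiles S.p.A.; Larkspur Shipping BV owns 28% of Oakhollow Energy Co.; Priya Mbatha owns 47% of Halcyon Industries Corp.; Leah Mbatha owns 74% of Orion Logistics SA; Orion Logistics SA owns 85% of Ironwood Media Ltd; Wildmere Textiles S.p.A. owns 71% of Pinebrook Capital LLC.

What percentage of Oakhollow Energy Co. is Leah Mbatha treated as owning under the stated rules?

By sibling attribution (R3), Leah Mbatha is treated as also owning Priya Mbatha's interest in Halcyon Industries Corp, giving 35% + 47% = 82%.
By sibling attribution (R3), Leah Mbatha is treated as also owning Priya Mbatha's interest in Orion Logistics SA, giving 74% + 9% = 83%.
By sibling attribution (R3), Leah Mbatha is treated as also owning Priya Mbatha's interest in Wildmere Textiles S.p.A, giving 25% + 40% = 65%.
Chain via Halcyon Industries Corp. → Larkspur Shipping BV (R1): 82% × 39% × 28% = 8.9544% of Oakhollow Energy Co.
Chain via Orion Logistics SA → Ironwood Media Ltd (R1): 83% × 85% × 26% = 18.343% of Oakhollow Energy Co.
Chain via Wildmere Textiles S.p.A. → Pinebrook Capital LLC (R1): 65% × 71% × 19% = 8.7685% of Oakhollow Energy Co.
Aggregating (R2): 8.9544% + 18.343% + 8.7685% = 36.0659%.

36.0659%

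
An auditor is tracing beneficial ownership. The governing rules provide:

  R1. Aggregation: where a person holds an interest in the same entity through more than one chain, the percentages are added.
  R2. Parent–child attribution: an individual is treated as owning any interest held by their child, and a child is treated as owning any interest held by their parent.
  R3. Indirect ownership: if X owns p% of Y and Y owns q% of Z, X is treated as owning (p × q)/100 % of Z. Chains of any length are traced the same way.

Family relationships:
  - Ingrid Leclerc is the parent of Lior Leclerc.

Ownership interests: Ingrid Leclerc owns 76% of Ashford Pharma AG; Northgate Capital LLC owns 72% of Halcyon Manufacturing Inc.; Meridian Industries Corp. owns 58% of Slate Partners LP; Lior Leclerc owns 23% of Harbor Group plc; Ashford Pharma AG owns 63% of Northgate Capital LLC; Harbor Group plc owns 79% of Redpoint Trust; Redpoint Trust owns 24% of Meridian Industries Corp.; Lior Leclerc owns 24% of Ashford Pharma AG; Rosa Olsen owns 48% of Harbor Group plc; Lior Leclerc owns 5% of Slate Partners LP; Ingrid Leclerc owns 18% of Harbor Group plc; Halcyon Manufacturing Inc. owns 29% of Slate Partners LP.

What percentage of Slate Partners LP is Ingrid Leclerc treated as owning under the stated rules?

By parent–child attribution (R2), Ingrid Leclerc is treated as also owning Lior Leclerc's interest in Ashford Pharma AG, giving 76% + 24% = 100%.
By parent–child attribution (R2), Ingrid Leclerc is treated as also owning Lior Leclerc's interest in Harbor Group plc, giving 18% + 23% = 41%.
By parent–child attribution (R2), Ingrid Leclerc is treated as owning Lior Leclerc's 5% interest in Slate Partners LP.
Chain via Ashford Pharma AG → Northgate Capital LLC → Halcyon Manufacturing Inc. (R3): 100% × 63% × 72% × 29% = 13.1544% of Slate Partners LP.
Chain via Harbor Group plc → Redpoint Trust → Meridian Industries Corp. (R3): 41% × 79% × 24% × 58% = 4.508688% of Slate Partners LP.
Direct interest in Slate Partners LP: 5%.
Aggregating (R1): 13.1544% + 4.508688% + 5% = 22.663088%.

22.663088%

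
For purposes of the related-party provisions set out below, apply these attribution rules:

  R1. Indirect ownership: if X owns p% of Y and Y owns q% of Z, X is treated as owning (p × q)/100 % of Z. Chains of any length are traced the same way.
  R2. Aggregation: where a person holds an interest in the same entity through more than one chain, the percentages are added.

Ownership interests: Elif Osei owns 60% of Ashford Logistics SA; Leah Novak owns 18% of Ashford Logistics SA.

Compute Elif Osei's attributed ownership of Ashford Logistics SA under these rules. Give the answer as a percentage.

Direct interest in Ashford Logistics SA: 60%.

60%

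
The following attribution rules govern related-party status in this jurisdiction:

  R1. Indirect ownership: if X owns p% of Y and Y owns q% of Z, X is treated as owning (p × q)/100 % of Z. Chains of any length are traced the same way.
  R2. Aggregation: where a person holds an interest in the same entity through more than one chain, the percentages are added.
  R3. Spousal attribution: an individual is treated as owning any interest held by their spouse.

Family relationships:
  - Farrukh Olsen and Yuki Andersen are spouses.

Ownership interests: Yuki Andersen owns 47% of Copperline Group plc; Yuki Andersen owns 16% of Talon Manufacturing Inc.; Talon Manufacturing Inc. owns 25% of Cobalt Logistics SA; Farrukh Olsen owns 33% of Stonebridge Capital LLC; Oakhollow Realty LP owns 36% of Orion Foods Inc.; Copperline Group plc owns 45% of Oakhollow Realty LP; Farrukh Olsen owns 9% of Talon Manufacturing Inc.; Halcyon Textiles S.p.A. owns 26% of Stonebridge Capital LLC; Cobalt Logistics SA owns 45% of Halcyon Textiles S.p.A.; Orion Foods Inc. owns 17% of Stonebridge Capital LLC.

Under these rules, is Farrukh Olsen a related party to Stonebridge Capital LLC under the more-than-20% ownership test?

Yes

By spousal attribution (R3), Farrukh Olsen is treated as also owning Yuki Andersen's interest in Talon Manufacturing Inc, giving 9% + 16% = 25%.
By spousal attribution (R3), Farrukh Olsen is treated as owning Yuki Andersen's 47% interest in Copperline Group plc.
Chain via Talon Manufacturing Inc. → Cobalt Logistics SA → Halcyon Textiles S.p.A. (R1): 25% × 25% × 45% × 26% = 0.73125% of Stonebridge Capital LLC.
Direct interest in Stonebridge Capital LLC: 33%.
Chain via Copperline Group plc → Oakhollow Realty LP → Orion Foods Inc. (R1): 47% × 45% × 36% × 17% = 1.29438% of Stonebridge Capital LLC.
Aggregating (R2): 0.73125% + 33% + 1.29438% = 35.02563%.
35.02563% exceeds the 20% threshold, so Farrukh is a related party to Stonebridge Capital LLC.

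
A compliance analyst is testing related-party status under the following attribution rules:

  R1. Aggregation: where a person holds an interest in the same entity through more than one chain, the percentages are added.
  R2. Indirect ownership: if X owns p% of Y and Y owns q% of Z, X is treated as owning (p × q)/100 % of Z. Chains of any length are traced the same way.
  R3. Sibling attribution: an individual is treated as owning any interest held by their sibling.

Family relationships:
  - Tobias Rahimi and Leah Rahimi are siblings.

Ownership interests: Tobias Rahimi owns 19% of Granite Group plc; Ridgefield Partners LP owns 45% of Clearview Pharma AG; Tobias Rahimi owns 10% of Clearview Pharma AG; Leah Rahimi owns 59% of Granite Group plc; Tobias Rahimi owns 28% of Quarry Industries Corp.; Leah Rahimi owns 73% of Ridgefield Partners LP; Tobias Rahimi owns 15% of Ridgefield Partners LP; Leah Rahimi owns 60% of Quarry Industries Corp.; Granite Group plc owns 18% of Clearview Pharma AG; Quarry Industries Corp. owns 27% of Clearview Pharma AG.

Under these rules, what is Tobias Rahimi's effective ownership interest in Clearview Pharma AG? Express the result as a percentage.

87.4%

By sibling attribution (R3), Tobias Rahimi is treated as also owning Leah Rahimi's interest in Granite Group plc, giving 19% + 59% = 78%.
By sibling attribution (R3), Tobias Rahimi is treated as also owning Leah Rahimi's interest in Ridgefield Partners LP, giving 15% + 73% = 88%.
By sibling attribution (R3), Tobias Rahimi is treated as also owning Leah Rahimi's interest in Quarry Industries Corp, giving 28% + 60% = 88%.
Chain via Granite Group plc (R2): 78% × 18% = 14.04% of Clearview Pharma AG.
Chain via Ridgefield Partners LP (R2): 88% × 45% = 39.6% of Clearview Pharma AG.
Chain via Quarry Industries Corp. (R2): 88% × 27% = 23.76% of Clearview Pharma AG.
Direct interest in Clearview Pharma AG: 10%.
Aggregating (R1): 14.04% + 39.6% + 23.76% + 10% = 87.4%.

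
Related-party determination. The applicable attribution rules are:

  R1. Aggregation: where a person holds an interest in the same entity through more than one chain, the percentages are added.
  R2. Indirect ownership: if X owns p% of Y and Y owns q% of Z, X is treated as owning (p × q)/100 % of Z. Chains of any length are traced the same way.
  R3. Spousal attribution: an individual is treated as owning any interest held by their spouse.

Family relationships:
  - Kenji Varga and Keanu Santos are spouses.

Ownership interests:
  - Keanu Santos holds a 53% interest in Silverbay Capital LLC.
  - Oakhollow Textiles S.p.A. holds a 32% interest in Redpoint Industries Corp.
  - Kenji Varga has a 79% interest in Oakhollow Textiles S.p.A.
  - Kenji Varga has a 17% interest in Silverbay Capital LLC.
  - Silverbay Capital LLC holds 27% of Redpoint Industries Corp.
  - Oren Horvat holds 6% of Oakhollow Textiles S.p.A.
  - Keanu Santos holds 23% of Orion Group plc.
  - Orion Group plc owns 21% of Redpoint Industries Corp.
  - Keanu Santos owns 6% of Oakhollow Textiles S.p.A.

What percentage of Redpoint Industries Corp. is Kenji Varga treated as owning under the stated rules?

50.93%

By spousal attribution (R3), Kenji Varga is treated as also owning Keanu Santos's interest in Silverbay Capital LLC, giving 17% + 53% = 70%.
By spousal attribution (R3), Kenji Varga is treated as also owning Keanu Santos's interest in Oakhollow Textiles S.p.A, giving 79% + 6% = 85%.
By spousal attribution (R3), Kenji Varga is treated as owning Keanu Santos's 23% interest in Orion Group plc.
Chain via Silverbay Capital LLC (R2): 70% × 27% = 18.9% of Redpoint Industries Corp.
Chain via Oakhollow Textiles S.p.A. (R2): 85% × 32% = 27.2% of Redpoint Industries Corp.
Chain via Orion Group plc (R2): 23% × 21% = 4.83% of Redpoint Industries Corp.
Aggregating (R1): 18.9% + 27.2% + 4.83% = 50.93%.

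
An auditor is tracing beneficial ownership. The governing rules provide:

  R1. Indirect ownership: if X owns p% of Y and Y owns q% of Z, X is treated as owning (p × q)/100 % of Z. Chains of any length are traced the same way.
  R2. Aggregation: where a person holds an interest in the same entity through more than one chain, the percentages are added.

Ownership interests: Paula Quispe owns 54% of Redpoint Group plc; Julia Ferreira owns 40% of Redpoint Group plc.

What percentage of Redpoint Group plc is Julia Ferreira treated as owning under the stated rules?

Direct interest in Redpoint Group plc: 40%.

40%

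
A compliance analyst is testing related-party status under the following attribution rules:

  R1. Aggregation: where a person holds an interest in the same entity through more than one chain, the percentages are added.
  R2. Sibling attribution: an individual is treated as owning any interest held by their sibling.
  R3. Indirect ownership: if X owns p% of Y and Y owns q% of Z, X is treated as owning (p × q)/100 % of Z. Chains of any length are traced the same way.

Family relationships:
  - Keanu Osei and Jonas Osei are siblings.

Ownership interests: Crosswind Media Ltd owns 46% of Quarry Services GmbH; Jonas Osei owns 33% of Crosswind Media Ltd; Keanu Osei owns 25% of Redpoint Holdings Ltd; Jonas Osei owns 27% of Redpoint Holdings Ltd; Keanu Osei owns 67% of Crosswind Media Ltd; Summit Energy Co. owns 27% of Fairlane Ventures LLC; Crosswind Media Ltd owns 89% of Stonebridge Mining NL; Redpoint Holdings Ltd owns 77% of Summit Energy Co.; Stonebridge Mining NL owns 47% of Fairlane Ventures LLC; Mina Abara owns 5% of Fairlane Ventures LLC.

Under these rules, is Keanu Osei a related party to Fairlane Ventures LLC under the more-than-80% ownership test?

By sibling attribution (R2), Keanu Osei is treated as also owning Jonas Osei's interest in Redpoint Holdings Ltd, giving 25% + 27% = 52%.
By sibling attribution (R2), Keanu Osei is treated as also owning Jonas Osei's interest in Crosswind Media Ltd, giving 67% + 33% = 100%.
Chain via Redpoint Holdings Ltd → Summit Energy Co. (R3): 52% × 77% × 27% = 10.8108% of Fairlane Ventures LLC.
Chain via Crosswind Media Ltd → Stonebridge Mining NL (R3): 100% × 89% × 47% = 41.83% of Fairlane Ventures LLC.
Aggregating (R1): 10.8108% + 41.83% = 52.6408%.
52.6408% does not exceed the 80% threshold, so Keanu is not a related party to Fairlane Ventures LLC.

No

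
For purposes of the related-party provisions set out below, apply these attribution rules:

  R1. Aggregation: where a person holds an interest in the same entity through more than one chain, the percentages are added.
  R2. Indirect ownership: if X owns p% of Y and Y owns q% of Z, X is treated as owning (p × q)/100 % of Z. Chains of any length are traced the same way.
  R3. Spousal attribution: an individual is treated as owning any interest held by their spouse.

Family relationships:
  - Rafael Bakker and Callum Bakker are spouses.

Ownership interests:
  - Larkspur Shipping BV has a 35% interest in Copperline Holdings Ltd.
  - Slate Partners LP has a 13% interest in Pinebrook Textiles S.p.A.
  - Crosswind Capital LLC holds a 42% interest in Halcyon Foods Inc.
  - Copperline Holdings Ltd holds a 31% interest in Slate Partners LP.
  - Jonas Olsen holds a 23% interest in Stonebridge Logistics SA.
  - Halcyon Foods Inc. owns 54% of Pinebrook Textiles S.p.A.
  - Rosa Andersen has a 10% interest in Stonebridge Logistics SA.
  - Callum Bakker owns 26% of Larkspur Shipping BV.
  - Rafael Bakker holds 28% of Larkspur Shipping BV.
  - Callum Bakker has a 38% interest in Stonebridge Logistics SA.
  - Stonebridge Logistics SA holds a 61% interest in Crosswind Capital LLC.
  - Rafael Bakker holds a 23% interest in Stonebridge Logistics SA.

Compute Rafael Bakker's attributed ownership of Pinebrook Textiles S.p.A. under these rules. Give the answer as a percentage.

By spousal attribution (R3), Rafael Bakker is treated as also owning Callum Bakker's interest in Larkspur Shipping BV, giving 28% + 26% = 54%.
By spousal attribution (R3), Rafael Bakker is treated as also owning Callum Bakker's interest in Stonebridge Logistics SA, giving 23% + 38% = 61%.
Chain via Larkspur Shipping BV → Copperline Holdings Ltd → Slate Partners LP (R2): 54% × 35% × 31% × 13% = 0.76167% of Pinebrook Textiles S.p.A.
Chain via Stonebridge Logistics SA → Crosswind Capital LLC → Halcyon Foods Inc. (R2): 61% × 61% × 42% × 54% = 8.439228% of Pinebrook Textiles S.p.A.
Aggregating (R1): 0.76167% + 8.439228% = 9.200898%.

9.200898%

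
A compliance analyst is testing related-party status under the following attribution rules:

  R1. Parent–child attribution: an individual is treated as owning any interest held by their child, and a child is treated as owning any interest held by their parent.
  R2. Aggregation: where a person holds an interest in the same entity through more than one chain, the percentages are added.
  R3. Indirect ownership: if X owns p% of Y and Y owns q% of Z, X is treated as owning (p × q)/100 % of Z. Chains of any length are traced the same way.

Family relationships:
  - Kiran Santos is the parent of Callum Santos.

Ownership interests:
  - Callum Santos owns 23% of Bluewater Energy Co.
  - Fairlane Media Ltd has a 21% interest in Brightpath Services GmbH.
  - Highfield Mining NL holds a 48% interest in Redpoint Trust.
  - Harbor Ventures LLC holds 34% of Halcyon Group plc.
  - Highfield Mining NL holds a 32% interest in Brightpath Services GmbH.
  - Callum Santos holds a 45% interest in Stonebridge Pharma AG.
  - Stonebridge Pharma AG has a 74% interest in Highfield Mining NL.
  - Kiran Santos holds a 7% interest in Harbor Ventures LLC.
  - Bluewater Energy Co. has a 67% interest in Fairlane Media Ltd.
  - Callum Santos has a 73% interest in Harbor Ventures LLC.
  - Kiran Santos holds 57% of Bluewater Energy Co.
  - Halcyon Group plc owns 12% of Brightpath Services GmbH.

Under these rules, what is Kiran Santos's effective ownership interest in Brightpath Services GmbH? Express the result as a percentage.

By parent–child attribution (R1), Kiran Santos is treated as also owning Callum Santos's interest in Bluewater Energy Co, giving 57% + 23% = 80%.
By parent–child attribution (R1), Kiran Santos is treated as also owning Callum Santos's interest in Harbor Ventures LLC, giving 7% + 73% = 80%.
By parent–child attribution (R1), Kiran Santos is treated as owning Callum Santos's 45% interest in Stonebridge Pharma AG.
Chain via Bluewater Energy Co. → Fairlane Media Ltd (R3): 80% × 67% × 21% = 11.256% of Brightpath Services GmbH.
Chain via Harbor Ventures LLC → Halcyon Group plc (R3): 80% × 34% × 12% = 3.264% of Brightpath Services GmbH.
Chain via Stonebridge Pharma AG → Highfield Mining NL (R3): 45% × 74% × 32% = 10.656% of Brightpath Services GmbH.
Aggregating (R2): 11.256% + 3.264% + 10.656% = 25.176%.

25.176%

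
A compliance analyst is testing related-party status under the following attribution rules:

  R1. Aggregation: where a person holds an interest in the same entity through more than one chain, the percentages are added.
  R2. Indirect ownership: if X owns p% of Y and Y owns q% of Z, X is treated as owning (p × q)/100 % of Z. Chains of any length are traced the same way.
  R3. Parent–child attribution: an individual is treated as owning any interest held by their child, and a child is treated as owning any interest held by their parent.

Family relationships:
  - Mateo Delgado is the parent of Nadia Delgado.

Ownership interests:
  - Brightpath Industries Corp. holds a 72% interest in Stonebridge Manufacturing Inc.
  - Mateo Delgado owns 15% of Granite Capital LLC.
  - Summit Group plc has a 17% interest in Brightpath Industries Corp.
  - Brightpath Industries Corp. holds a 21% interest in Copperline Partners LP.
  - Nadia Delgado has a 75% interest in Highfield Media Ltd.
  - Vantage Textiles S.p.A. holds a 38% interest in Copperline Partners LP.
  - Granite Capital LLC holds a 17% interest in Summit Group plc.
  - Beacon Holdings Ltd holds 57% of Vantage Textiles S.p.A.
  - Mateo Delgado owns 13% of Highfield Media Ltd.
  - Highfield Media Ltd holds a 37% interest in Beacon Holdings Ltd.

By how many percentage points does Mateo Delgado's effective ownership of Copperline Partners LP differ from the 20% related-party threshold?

By parent–child attribution (R3), Mateo Delgado is treated as also owning Nadia Delgado's interest in Highfield Media Ltd, giving 13% + 75% = 88%.
Chain via Highfield Media Ltd → Beacon Holdings Ltd → Vantage Textiles S.p.A. (R2): 88% × 37% × 57% × 38% = 7.052496% of Copperline Partners LP.
Chain via Granite Capital LLC → Summit Group plc → Brightpath Industries Corp. (R2): 15% × 17% × 17% × 21% = 0.091035% of Copperline Partners LP.
Aggregating (R1): 7.052496% + 0.091035% = 7.143531%.
7.143531% falls short of the 20% threshold by 12.856469 percentage points.

12.856469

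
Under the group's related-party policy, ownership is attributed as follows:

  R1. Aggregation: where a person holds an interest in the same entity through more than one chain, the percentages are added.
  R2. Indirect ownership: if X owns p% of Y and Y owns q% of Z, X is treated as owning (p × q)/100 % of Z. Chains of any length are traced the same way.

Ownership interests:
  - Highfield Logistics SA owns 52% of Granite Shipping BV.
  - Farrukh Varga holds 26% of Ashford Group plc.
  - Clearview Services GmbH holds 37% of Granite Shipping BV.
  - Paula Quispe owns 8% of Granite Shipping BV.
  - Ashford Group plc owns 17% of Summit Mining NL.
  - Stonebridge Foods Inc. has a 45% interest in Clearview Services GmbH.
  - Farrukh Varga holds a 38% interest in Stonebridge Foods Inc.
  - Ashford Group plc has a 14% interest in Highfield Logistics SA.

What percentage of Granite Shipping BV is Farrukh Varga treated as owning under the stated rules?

8.2198%

Chain via Stonebridge Foods Inc. → Clearview Services GmbH (R2): 38% × 45% × 37% = 6.327% of Granite Shipping BV.
Chain via Ashford Group plc → Highfield Logistics SA (R2): 26% × 14% × 52% = 1.8928% of Granite Shipping BV.
Aggregating (R1): 6.327% + 1.8928% = 8.2198%.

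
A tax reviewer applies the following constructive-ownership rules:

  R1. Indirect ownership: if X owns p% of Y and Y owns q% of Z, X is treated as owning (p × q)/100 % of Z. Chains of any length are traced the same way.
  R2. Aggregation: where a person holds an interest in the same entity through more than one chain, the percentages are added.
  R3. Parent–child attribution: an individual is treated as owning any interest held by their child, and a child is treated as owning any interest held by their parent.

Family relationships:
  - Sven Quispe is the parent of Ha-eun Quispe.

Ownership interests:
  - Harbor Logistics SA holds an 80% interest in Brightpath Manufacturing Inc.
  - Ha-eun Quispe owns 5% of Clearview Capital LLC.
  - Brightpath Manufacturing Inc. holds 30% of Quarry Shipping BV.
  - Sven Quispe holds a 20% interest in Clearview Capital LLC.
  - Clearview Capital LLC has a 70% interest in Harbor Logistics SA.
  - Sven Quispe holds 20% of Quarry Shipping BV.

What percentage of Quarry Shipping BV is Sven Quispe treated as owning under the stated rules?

By parent–child attribution (R3), Sven Quispe is treated as also owning Ha-eun Quispe's interest in Clearview Capital LLC, giving 20% + 5% = 25%.
Chain via Clearview Capital LLC → Harbor Logistics SA → Brightpath Manufacturing Inc. (R1): 25% × 70% × 80% × 30% = 4.2% of Quarry Shipping BV.
Direct interest in Quarry Shipping BV: 20%.
Aggregating (R2): 4.2% + 20% = 24.2%.

24.2%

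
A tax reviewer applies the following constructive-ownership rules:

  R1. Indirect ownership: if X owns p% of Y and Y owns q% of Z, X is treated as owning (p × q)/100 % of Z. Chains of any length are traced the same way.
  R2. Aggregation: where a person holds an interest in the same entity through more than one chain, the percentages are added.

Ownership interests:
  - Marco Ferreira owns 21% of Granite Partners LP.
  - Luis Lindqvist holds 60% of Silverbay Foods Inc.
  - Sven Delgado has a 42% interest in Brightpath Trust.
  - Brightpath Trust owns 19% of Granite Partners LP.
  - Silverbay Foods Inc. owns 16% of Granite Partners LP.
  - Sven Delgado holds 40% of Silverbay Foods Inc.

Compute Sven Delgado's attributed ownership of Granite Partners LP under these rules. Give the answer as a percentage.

14.38%

Chain via Silverbay Foods Inc. (R1): 40% × 16% = 6.4% of Granite Partners LP.
Chain via Brightpath Trust (R1): 42% × 19% = 7.98% of Granite Partners LP.
Aggregating (R2): 6.4% + 7.98% = 14.38%.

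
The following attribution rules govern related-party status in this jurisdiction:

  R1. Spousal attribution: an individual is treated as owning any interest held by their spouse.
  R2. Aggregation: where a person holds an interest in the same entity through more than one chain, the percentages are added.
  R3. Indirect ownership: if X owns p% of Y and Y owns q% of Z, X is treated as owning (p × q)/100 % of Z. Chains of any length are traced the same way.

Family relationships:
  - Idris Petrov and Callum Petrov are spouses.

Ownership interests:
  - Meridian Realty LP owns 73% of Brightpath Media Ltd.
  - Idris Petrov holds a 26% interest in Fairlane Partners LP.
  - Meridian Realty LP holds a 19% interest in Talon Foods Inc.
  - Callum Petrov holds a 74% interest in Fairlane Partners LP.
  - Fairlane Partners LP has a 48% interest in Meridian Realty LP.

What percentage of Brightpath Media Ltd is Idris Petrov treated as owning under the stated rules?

By spousal attribution (R1), Idris Petrov is treated as also owning Callum Petrov's interest in Fairlane Partners LP, giving 26% + 74% = 100%.
Chain via Fairlane Partners LP → Meridian Realty LP (R3): 100% × 48% × 73% = 35.04% of Brightpath Media Ltd.

35.04%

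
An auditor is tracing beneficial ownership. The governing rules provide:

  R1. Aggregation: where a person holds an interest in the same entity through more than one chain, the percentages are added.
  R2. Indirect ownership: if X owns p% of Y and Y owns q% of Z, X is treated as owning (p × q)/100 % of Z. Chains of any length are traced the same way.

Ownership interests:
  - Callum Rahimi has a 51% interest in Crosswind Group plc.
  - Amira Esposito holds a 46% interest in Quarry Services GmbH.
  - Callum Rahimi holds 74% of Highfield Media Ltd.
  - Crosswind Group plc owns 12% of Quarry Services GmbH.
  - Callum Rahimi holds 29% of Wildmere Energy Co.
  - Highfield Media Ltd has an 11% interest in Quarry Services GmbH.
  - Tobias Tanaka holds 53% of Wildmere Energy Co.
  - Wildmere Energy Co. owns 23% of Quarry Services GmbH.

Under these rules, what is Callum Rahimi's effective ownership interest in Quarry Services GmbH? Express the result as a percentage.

Chain via Highfield Media Ltd (R2): 74% × 11% = 8.14% of Quarry Services GmbH.
Chain via Wildmere Energy Co. (R2): 29% × 23% = 6.67% of Quarry Services GmbH.
Chain via Crosswind Group plc (R2): 51% × 12% = 6.12% of Quarry Services GmbH.
Aggregating (R1): 8.14% + 6.67% + 6.12% = 20.93%.

20.93%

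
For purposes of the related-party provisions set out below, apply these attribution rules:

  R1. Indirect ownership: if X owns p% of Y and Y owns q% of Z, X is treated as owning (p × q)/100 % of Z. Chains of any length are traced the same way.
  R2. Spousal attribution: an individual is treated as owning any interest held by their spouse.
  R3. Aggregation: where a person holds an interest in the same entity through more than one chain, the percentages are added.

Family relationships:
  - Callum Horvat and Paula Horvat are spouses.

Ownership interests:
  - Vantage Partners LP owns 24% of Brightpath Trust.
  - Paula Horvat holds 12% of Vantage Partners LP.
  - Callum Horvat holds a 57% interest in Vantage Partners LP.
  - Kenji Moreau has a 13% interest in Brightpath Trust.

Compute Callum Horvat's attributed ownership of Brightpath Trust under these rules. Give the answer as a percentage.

By spousal attribution (R2), Callum Horvat is treated as also owning Paula Horvat's interest in Vantage Partners LP, giving 57% + 12% = 69%.
Chain via Vantage Partners LP (R1): 69% × 24% = 16.56% of Brightpath Trust.

16.56%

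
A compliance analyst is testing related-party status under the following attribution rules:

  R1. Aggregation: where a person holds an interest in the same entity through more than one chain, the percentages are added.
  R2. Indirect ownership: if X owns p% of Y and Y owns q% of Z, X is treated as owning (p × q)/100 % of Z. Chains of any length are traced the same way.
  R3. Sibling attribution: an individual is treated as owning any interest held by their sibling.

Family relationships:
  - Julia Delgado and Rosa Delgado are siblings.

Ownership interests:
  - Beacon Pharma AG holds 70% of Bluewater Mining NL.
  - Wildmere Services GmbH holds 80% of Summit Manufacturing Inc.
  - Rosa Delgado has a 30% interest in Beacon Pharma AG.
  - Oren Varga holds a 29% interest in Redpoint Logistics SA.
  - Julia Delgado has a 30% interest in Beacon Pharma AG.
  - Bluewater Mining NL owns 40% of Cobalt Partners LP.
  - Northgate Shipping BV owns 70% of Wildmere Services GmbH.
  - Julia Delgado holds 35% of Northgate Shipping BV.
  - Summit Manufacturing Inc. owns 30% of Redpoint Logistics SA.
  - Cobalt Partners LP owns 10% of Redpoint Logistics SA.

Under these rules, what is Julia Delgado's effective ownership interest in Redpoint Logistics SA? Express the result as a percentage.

By sibling attribution (R3), Julia Delgado is treated as also owning Rosa Delgado's interest in Beacon Pharma AG, giving 30% + 30% = 60%.
Chain via Northgate Shipping BV → Wildmere Services GmbH → Summit Manufacturing Inc. (R2): 35% × 70% × 80% × 30% = 5.88% of Redpoint Logistics SA.
Chain via Beacon Pharma AG → Bluewater Mining NL → Cobalt Partners LP (R2): 60% × 70% × 40% × 10% = 1.68% of Redpoint Logistics SA.
Aggregating (R1): 5.88% + 1.68% = 7.56%.

7.56%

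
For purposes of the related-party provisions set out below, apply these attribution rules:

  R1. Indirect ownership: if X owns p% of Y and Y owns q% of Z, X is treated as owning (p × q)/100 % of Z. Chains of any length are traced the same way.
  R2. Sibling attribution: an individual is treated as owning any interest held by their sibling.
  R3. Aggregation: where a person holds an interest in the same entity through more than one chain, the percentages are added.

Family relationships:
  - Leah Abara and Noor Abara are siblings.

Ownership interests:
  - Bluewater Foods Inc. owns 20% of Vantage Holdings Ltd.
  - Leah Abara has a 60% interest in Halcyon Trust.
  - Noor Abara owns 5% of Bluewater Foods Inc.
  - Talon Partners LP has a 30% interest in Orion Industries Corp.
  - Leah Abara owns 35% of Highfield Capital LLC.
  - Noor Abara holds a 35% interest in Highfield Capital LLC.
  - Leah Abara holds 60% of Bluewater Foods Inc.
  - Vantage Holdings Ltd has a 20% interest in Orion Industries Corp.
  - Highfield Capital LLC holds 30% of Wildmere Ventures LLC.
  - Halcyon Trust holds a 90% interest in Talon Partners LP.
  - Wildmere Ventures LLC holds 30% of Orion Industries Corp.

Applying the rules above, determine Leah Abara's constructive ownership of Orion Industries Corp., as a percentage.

By sibling attribution (R2), Leah Abara is treated as also owning Noor Abara's interest in Highfield Capital LLC, giving 35% + 35% = 70%.
By sibling attribution (R2), Leah Abara is treated as also owning Noor Abara's interest in Bluewater Foods Inc, giving 60% + 5% = 65%.
Chain via Highfield Capital LLC → Wildmere Ventures LLC (R1): 70% × 30% × 30% = 6.3% of Orion Industries Corp.
Chain via Bluewater Foods Inc. → Vantage Holdings Ltd (R1): 65% × 20% × 20% = 2.6% of Orion Industries Corp.
Chain via Halcyon Trust → Talon Partners LP (R1): 60% × 90% × 30% = 16.2% of Orion Industries Corp.
Aggregating (R3): 6.3% + 2.6% + 16.2% = 25.1%.

25.1%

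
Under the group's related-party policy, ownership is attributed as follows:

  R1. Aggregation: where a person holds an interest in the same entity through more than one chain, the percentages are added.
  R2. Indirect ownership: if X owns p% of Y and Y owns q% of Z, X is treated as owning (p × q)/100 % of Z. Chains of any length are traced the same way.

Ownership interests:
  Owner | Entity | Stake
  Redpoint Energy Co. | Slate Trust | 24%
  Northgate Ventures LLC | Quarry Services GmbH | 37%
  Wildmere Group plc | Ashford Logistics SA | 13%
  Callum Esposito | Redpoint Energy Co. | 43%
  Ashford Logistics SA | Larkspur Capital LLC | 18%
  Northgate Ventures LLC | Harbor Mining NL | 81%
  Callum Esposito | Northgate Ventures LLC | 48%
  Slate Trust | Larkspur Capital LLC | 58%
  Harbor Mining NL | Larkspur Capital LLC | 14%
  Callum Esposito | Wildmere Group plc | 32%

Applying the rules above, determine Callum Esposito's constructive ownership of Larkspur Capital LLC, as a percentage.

Chain via Wildmere Group plc → Ashford Logistics SA (R2): 32% × 13% × 18% = 0.7488% of Larkspur Capital LLC.
Chain via Northgate Ventures LLC → Harbor Mining NL (R2): 48% × 81% × 14% = 5.4432% of Larkspur Capital LLC.
Chain via Redpoint Energy Co. → Slate Trust (R2): 43% × 24% × 58% = 5.9856% of Larkspur Capital LLC.
Aggregating (R1): 0.7488% + 5.4432% + 5.9856% = 12.1776%.

12.1776%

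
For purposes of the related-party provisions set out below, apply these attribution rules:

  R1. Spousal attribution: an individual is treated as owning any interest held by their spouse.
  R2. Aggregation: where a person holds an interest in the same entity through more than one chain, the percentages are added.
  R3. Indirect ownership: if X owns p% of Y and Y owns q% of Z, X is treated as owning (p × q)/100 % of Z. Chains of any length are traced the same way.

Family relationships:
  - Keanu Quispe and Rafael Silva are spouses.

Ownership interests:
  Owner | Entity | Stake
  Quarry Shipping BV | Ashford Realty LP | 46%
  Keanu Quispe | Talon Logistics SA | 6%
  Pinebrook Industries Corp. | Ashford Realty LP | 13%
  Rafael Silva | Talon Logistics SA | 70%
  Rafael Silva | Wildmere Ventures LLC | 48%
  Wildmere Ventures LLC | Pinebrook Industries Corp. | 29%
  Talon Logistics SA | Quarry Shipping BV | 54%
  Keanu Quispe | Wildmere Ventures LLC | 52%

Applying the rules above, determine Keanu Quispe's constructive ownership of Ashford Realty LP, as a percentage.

22.6484%

By spousal attribution (R1), Keanu Quispe is treated as also owning Rafael Silva's interest in Wildmere Ventures LLC, giving 52% + 48% = 100%.
By spousal attribution (R1), Keanu Quispe is treated as also owning Rafael Silva's interest in Talon Logistics SA, giving 6% + 70% = 76%.
Chain via Wildmere Ventures LLC → Pinebrook Industries Corp. (R3): 100% × 29% × 13% = 3.77% of Ashford Realty LP.
Chain via Talon Logistics SA → Quarry Shipping BV (R3): 76% × 54% × 46% = 18.8784% of Ashford Realty LP.
Aggregating (R2): 3.77% + 18.8784% = 22.6484%.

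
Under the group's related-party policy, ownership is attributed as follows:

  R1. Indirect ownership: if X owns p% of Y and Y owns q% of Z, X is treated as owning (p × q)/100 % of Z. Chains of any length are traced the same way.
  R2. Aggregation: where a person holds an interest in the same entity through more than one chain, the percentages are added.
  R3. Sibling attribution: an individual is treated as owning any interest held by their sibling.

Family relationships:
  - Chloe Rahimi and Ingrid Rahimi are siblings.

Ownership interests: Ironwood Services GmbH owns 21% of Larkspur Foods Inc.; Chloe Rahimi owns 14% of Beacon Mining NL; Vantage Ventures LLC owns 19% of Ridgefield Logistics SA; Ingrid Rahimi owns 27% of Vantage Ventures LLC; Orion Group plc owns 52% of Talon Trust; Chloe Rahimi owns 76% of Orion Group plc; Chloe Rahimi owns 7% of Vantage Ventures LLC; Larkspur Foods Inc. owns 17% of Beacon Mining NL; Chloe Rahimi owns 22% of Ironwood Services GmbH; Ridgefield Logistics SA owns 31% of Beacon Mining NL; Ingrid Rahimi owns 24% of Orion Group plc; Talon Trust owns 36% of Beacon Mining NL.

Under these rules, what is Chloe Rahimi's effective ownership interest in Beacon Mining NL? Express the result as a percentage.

35.508%

By sibling attribution (R3), Chloe Rahimi is treated as also owning Ingrid Rahimi's interest in Orion Group plc, giving 76% + 24% = 100%.
By sibling attribution (R3), Chloe Rahimi is treated as also owning Ingrid Rahimi's interest in Vantage Ventures LLC, giving 7% + 27% = 34%.
Chain via Ironwood Services GmbH → Larkspur Foods Inc. (R1): 22% × 21% × 17% = 0.7854% of Beacon Mining NL.
Chain via Orion Group plc → Talon Trust (R1): 100% × 52% × 36% = 18.72% of Beacon Mining NL.
Chain via Vantage Ventures LLC → Ridgefield Logistics SA (R1): 34% × 19% × 31% = 2.0026% of Beacon Mining NL.
Direct interest in Beacon Mining NL: 14%.
Aggregating (R2): 0.7854% + 18.72% + 2.0026% + 14% = 35.508%.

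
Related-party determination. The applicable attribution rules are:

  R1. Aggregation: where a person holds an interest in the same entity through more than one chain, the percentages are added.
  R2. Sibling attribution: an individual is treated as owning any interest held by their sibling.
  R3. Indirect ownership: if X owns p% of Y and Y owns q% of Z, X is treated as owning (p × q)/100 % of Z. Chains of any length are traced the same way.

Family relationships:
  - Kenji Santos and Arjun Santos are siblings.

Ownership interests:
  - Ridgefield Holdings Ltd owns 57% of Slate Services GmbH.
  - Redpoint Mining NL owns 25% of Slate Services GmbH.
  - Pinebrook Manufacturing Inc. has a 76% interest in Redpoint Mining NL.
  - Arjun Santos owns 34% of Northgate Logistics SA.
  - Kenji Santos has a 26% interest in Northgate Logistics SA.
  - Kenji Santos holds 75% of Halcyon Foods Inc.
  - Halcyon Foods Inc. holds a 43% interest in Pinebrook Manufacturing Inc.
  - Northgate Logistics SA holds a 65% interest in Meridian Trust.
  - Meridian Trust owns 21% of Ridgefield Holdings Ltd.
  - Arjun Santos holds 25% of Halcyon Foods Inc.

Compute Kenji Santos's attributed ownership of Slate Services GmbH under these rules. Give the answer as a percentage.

12.8383%

By sibling attribution (R2), Kenji Santos is treated as also owning Arjun Santos's interest in Halcyon Foods Inc, giving 75% + 25% = 100%.
By sibling attribution (R2), Kenji Santos is treated as also owning Arjun Santos's interest in Northgate Logistics SA, giving 26% + 34% = 60%.
Chain via Halcyon Foods Inc. → Pinebrook Manufacturing Inc. → Redpoint Mining NL (R3): 100% × 43% × 76% × 25% = 8.17% of Slate Services GmbH.
Chain via Northgate Logistics SA → Meridian Trust → Ridgefield Holdings Ltd (R3): 60% × 65% × 21% × 57% = 4.6683% of Slate Services GmbH.
Aggregating (R1): 8.17% + 4.6683% = 12.8383%.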